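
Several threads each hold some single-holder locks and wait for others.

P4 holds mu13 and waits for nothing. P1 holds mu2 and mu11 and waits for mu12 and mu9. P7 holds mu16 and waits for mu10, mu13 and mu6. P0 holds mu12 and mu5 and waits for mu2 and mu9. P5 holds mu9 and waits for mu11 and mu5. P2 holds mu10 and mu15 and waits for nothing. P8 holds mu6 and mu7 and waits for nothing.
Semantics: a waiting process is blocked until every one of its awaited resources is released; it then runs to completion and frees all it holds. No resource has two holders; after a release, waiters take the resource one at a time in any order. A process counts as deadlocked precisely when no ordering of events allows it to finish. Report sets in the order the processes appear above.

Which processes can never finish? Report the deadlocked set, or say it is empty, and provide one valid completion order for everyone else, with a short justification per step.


Deadlocked set: P1, P0 and P5.
Key observation: the waits loop around P1 -> P0 -> P1 with no way out; P5 is caught in further circular waits.
One completion order for the rest: P4, P8, P2, P7.
Step-by-step check:
  P4 waits on nothing -> runs at once and releases mu13
  P8 waits on nothing -> runs at once and releases mu6 and mu7
  P2 waits on nothing -> runs at once and releases mu10 and mu15
  P7: everything it awaited (mu10, mu13 and mu6) is free; runs, freeing mu16


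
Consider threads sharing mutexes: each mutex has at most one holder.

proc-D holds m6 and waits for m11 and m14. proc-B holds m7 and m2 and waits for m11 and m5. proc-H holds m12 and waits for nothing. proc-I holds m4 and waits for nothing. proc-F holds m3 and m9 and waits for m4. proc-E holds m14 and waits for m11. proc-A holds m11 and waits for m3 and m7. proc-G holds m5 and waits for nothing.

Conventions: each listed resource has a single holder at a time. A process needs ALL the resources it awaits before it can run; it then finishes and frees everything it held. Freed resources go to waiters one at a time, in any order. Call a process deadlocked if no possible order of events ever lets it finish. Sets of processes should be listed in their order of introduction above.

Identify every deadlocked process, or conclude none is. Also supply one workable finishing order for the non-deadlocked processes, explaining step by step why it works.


Deadlocked set: proc-D, proc-B, proc-E and proc-A.
Key observation: the cycle proc-A -> proc-B -> proc-A can never break — each member waits on the next; proc-D and proc-E wait into the deadlock from upstream.
One completion order for the rest: proc-H, proc-G, proc-I, proc-F.
Verifying each step:
  proc-H: no waits; runs immediately, freeing m12
  proc-G: no waits; runs immediately, freeing m5
  proc-I: no waits; runs immediately, freeing m4
  proc-F waits on m4 — all released -> runs and releases m3 and m9


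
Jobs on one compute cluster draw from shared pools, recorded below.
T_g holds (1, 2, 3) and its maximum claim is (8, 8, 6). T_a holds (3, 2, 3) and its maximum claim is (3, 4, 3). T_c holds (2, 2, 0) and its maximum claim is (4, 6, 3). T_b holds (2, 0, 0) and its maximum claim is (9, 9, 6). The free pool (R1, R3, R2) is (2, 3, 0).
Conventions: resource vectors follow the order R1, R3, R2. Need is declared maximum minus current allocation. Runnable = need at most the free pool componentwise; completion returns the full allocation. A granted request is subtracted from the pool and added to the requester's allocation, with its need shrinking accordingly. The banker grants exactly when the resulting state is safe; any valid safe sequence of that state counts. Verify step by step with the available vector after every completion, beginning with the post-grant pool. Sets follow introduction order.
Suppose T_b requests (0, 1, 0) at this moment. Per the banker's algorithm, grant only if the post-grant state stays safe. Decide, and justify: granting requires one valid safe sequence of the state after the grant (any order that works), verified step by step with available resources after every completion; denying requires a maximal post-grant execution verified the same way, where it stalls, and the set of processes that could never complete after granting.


GRANT — the state after the grant stays safe, e.g. via T_a, T_c, T_g, T_b.
Key observation: (2, 2, 0) free after granting still covers T_a first, and each release covers the next.
Check on the post-grant state, step by step:
  pool = (2, 2, 0)
  run T_a (needs (0, 2, 0), free (2, 2, 0)); after release of (3, 2, 3) the pool is (5, 4, 3)
  run T_c (needs (2, 4, 3), free (5, 4, 3)); after release of (2, 2, 0) the pool is (7, 6, 3)
  run T_g (needs (7, 6, 3), free (7, 6, 3)); after release of (1, 2, 3) the pool is (8, 8, 6)
  run T_b (needs (7, 8, 6), free (8, 8, 6)); after release of (2, 1, 0) the pool is (10, 9, 6)


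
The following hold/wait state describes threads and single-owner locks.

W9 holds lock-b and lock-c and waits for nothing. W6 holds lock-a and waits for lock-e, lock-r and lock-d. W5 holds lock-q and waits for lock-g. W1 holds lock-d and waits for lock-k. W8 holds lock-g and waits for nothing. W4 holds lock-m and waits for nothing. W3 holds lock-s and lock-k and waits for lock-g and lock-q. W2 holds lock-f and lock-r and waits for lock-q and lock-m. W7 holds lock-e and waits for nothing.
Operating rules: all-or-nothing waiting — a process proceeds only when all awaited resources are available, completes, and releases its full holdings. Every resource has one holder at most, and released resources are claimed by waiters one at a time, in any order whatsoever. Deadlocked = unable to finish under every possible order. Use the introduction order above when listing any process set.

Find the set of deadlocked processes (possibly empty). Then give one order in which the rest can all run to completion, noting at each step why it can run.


Nothing here is deadlocked.
Key observation: there is no circular wait here — follow any chain and it reaches a process that is free to run now.
The rest can finish in the order W8, W4, W5, W3, W2, W9, W7, W1, W6.
Verifying each step:
  run W8 (it waits on nothing); releases lock-g
  run W4 (it waits on nothing); releases lock-m
  run W5 (all its waits — lock-g — are resolved); releases lock-q
  run W3 (all its waits — lock-g and lock-q — are resolved); releases lock-s and lock-k
  run W2 (all its waits — lock-q and lock-m — are resolved); releases lock-f and lock-r
  run W9 (it waits on nothing); releases lock-b and lock-c
  run W7 (it waits on nothing); releases lock-e
  run W1 (all its waits — lock-k — are resolved); releases lock-d
  run W6 (all its waits — lock-e, lock-r and lock-d — are resolved); releases lock-a


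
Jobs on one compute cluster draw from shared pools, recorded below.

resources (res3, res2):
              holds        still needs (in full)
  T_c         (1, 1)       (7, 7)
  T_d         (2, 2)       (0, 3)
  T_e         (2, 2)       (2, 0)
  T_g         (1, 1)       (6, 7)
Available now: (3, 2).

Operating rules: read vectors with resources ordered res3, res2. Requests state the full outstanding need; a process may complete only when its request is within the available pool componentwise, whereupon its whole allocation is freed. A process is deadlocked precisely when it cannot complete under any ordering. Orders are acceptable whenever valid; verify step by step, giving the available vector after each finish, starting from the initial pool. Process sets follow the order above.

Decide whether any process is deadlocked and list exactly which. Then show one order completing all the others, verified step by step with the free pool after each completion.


The deadlocked set is T_c and T_g.
Key observation: once T_e, T_d finish, the pool peaks at (7, 6) — and every remaining process still needs more res2 than that.
A valid finishing order for the others: T_e, T_d. Verifying each step:
  pool = (3, 2)
  run T_e (needs (2, 0), free (3, 2)); after release of (2, 2) the pool is (5, 4)
  run T_d (needs (0, 3), free (5, 4)); after release of (2, 2) the pool is (7, 6)
The stuck group stays short no matter what:
  blocked: T_c wants (7, 7), pool (7, 6) — not enough res2
  blocked: T_g wants (6, 7), pool (7, 6) — not enough res2


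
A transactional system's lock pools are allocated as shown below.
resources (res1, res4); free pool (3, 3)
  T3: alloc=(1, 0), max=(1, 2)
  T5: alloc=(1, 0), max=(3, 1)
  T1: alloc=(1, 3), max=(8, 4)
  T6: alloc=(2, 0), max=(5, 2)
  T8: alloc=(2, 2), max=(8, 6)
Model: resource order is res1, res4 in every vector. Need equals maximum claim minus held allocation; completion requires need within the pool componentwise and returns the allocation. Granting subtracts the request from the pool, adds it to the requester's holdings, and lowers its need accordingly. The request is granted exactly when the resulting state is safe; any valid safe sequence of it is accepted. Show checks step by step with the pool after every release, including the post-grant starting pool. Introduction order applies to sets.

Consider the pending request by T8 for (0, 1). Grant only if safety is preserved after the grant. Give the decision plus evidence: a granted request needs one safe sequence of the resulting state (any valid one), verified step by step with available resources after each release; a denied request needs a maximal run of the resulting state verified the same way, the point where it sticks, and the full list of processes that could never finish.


GRANT. The post-grant state is safe; one safe sequence: T6, T5, T3, T1, T8.
Key observation: (3, 2) free after granting still covers T6 first, and each release covers the next.
Check on the post-grant state, step by step:
  pool = (3, 2)
  run T6 (needs (3, 2), free (3, 2)); after release of (2, 0) the pool is (5, 2)
  run T5 (needs (2, 1), free (5, 2)); after release of (1, 0) the pool is (6, 2)
  run T3 (needs (0, 2), free (6, 2)); after release of (1, 0) the pool is (7, 2)
  run T1 (needs (7, 1), free (7, 2)); after release of (1, 3) the pool is (8, 5)
  run T8 (needs (6, 3), free (8, 5)); after release of (2, 3) the pool is (10, 8)


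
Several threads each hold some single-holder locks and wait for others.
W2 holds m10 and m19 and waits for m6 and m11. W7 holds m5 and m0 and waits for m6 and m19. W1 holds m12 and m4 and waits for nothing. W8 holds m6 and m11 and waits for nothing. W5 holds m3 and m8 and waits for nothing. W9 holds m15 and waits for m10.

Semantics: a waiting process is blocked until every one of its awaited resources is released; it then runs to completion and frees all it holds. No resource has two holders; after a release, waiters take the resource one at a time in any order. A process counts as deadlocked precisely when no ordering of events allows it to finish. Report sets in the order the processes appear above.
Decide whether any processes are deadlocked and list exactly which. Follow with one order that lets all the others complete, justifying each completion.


Nothing here is deadlocked.
Key observation: all waits point, directly or indirectly, at processes that can finish, so nothing is permanently blocked.
A valid finishing order for the others: W8, W2, W1, W7, W5, W9.
Verifying each step:
  run W8 (it waits on nothing); releases m6 and m11
  W2: everything it awaited (m6 and m11) is free; runs, freeing m10 and m19
  run W1 (it waits on nothing); releases m12 and m4
  W7: everything it awaited (m6 and m19) is free; runs, freeing m5 and m0
  run W5 (it waits on nothing); releases m3 and m8
  W9: everything it awaited (m10) is free; runs, freeing m15


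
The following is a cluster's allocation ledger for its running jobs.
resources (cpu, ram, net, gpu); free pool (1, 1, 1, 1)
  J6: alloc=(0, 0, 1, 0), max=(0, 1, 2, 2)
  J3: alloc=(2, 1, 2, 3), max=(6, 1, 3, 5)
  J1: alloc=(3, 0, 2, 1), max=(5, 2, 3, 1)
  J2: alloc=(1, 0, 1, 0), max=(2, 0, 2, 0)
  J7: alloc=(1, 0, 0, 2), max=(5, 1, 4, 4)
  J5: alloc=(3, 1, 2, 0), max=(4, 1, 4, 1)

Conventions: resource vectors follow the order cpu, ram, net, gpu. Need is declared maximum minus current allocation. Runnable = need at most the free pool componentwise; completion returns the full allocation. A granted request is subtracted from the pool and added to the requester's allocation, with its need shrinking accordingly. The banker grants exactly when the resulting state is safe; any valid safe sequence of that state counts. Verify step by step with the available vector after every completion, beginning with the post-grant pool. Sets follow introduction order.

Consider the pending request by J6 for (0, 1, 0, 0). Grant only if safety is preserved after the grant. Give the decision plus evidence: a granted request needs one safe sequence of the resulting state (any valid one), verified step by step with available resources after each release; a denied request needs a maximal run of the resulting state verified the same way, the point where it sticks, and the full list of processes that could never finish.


DENY — the pretend-granted state is unsafe.
Key observation: after J2, J5 the pool peaks at (5, 1, 4, 1), and each blocked process is short somewhere: J6 on gpu; J3 on gpu; J1 on ram; J7 on gpu.
After a pretend grant, a maximal execution: J2, J5 — then nothing else fits. Verifying each step:
  pool = (1, 0, 1, 1)
  J2: need (1, 0, 1, 0) fits (1, 0, 1, 1); releases (1, 0, 1, 0), pool now (2, 0, 2, 1)
  J5: need (1, 0, 2, 1) fits (2, 0, 2, 1); releases (3, 1, 2, 0), pool now (5, 1, 4, 1)
  blocked: J6 wants (0, 0, 1, 2), pool (5, 1, 4, 1) — not enough gpu
  blocked: J3 wants (4, 0, 1, 2), pool (5, 1, 4, 1) — not enough gpu
  blocked: J1 wants (2, 2, 1, 0), pool (5, 1, 4, 1) — not enough ram
  blocked: J7 wants (4, 1, 4, 2), pool (5, 1, 4, 1) — not enough gpu
Post-grant, the permanently blocked set is J6, J3, J1 and J7.


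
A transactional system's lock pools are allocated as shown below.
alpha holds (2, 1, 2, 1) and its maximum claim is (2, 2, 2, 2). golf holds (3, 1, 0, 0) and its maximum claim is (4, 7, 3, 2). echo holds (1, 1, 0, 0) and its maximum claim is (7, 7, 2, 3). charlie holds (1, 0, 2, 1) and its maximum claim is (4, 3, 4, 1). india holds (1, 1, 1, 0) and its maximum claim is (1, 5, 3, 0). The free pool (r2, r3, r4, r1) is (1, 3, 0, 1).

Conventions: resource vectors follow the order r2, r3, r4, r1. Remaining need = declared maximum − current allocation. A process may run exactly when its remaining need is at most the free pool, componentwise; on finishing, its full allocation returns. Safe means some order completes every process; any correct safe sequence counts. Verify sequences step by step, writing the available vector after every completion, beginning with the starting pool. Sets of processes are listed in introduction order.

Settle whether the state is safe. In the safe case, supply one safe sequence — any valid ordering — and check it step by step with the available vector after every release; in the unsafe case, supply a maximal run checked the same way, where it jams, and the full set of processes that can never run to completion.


UNSAFE — no complete ordering exists.
Key observation: the pool after alpha, charlie, india is (5, 5, 5, 3); every surviving request exceeds it in r3, so progress ends there.
Going as far as possible: alpha, charlie, india; after that, nothing fits. Check, step by step:
  pool = (1, 3, 0, 1)
  run alpha (needs (0, 1, 0, 1), free (1, 3, 0, 1)); after release of (2, 1, 2, 1) the pool is (3, 4, 2, 2)
  run charlie (needs (3, 3, 2, 0), free (3, 4, 2, 2)); after release of (1, 0, 2, 1) the pool is (4, 4, 4, 3)
  run india (needs (0, 4, 2, 0), free (4, 4, 4, 3)); after release of (1, 1, 1, 0) the pool is (5, 5, 5, 3)
  golf cannot run: need (1, 6, 3, 2) vs free (5, 5, 5, 3) (insufficient r3)
  echo cannot run: need (6, 6, 2, 3) vs free (5, 5, 5, 3) (insufficient r2 and r3)
Never able to finish: golf and echo.


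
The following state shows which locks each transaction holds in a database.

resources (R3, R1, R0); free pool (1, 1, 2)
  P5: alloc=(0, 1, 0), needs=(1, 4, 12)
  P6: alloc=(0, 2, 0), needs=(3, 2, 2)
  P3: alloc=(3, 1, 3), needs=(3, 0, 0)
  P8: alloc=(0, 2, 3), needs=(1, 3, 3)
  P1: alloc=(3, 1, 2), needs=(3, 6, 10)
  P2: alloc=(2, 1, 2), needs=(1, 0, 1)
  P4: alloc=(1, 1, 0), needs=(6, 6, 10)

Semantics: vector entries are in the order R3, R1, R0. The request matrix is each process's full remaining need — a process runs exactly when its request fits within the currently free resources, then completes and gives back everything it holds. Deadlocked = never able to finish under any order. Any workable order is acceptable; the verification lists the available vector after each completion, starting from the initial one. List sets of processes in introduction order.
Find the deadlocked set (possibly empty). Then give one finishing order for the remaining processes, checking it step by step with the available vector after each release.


No process is deadlocked.
Key observation: there is always a runnable process — P2 first — so the state unwinds completely.
The rest can finish in the order P2, P3, P8, P6, P1, P5, P4. Verifying each step:
  pool = (1, 1, 2)
  P2 needs (1, 0, 1) <= (1, 1, 2) -> finishes; pool += (2, 1, 2) = (3, 2, 4)
  P3 needs (3, 0, 0) <= (3, 2, 4) -> finishes; pool += (3, 1, 3) = (6, 3, 7)
  P8 needs (1, 3, 3) <= (6, 3, 7) -> finishes; pool += (0, 2, 3) = (6, 5, 10)
  P6 needs (3, 2, 2) <= (6, 5, 10) -> finishes; pool += (0, 2, 0) = (6, 7, 10)
  P1 needs (3, 6, 10) <= (6, 7, 10) -> finishes; pool += (3, 1, 2) = (9, 8, 12)
  P5 needs (1, 4, 12) <= (9, 8, 12) -> finishes; pool += (0, 1, 0) = (9, 9, 12)
  P4 needs (6, 6, 10) <= (9, 9, 12) -> finishes; pool += (1, 1, 0) = (10, 10, 12)


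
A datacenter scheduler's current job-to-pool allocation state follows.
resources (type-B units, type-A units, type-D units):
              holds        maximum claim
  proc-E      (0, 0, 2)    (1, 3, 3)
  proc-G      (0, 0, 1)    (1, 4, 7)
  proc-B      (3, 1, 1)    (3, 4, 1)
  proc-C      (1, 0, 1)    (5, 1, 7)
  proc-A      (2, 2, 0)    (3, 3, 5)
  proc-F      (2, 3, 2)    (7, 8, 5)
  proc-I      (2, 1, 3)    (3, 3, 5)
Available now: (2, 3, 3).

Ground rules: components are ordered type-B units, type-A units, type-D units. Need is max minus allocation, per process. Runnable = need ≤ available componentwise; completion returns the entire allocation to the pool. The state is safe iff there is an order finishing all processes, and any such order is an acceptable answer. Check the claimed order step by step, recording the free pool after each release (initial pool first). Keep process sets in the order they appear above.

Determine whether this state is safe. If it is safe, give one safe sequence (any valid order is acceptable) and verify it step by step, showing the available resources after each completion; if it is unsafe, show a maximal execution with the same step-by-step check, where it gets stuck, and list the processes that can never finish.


SAFE, for example via the order proc-B, proc-E, proc-C, proc-I, proc-A, proc-G, proc-F.
Key observation: proc-B is the earliest step where a requested resource binds exactly: need (0, 3, 0), pool (2, 3, 3) at its turn.
Check, step by step:
  pool = (2, 3, 3)
  proc-B: need (0, 3, 0) fits (2, 3, 3); releases (3, 1, 1), pool now (5, 4, 4)
  proc-E: need (1, 3, 1) fits (5, 4, 4); releases (0, 0, 2), pool now (5, 4, 6)
  proc-C: need (4, 1, 6) fits (5, 4, 6); releases (1, 0, 1), pool now (6, 4, 7)
  proc-I: need (1, 2, 2) fits (6, 4, 7); releases (2, 1, 3), pool now (8, 5, 10)
  proc-A: need (1, 1, 5) fits (8, 5, 10); releases (2, 2, 0), pool now (10, 7, 10)
  proc-G: need (1, 4, 6) fits (10, 7, 10); releases (0, 0, 1), pool now (10, 7, 11)
  proc-F: need (5, 5, 3) fits (10, 7, 11); releases (2, 3, 2), pool now (12, 10, 13)


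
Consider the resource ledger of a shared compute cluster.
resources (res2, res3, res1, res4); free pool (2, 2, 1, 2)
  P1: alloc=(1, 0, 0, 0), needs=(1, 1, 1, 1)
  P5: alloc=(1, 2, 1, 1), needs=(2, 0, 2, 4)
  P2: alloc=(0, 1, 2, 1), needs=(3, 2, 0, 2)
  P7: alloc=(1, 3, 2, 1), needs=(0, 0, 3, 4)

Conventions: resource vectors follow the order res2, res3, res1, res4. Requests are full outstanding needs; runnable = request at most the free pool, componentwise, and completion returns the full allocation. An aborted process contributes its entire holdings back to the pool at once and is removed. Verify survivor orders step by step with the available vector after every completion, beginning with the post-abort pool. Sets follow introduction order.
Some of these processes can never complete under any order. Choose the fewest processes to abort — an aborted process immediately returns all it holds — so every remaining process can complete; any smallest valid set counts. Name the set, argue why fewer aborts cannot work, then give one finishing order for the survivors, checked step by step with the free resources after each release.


Abort P5.
Key observation: aborting P5 returns (1, 2, 1, 1), and P7 — hopeless before — runs at step 2 with the returned capacity in the pool.
Minimality: the empty abort set fails — the state is deadlocked as it stands.
The survivors complete as P2, P7, P1. Walking it through (starting from the post-abort pool):
  pool = (3, 4, 2, 3)
  run P2 (needs (3, 2, 0, 2), free (3, 4, 2, 3)); after release of (0, 1, 2, 1) the pool is (3, 5, 4, 4)
  run P7 (needs (0, 0, 3, 4), free (3, 5, 4, 4)); after release of (1, 3, 2, 1) the pool is (4, 8, 6, 5)
  run P1 (needs (1, 1, 1, 1), free (4, 8, 6, 5)); after release of (1, 0, 0, 0) the pool is (5, 8, 6, 5)


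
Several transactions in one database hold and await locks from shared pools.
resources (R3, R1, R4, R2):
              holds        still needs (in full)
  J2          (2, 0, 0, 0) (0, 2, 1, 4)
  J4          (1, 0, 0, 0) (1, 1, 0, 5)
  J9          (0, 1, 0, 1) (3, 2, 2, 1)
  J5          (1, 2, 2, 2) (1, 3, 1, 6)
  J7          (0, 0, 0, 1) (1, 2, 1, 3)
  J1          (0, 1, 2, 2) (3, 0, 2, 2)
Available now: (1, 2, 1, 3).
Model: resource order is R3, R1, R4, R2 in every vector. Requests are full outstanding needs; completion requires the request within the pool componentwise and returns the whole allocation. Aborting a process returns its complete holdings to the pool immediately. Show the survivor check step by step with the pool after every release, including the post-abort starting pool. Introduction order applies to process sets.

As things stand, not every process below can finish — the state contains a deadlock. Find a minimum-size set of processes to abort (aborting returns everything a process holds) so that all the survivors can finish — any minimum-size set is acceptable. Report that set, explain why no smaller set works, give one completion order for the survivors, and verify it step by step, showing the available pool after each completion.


Abort J1.
Key observation: no ordering could ever have run J4 before the abort of J1; with (0, 1, 2, 2) back in the pool it fits at step 2.
Minimality: the empty abort set fails — the state is deadlocked as it stands.
Survivors finish in the order: J2, J4, J7, J5, J9. Check, step by step (pool after the aborts first):
  pool = (1, 3, 3, 5)
  J2 needs (0, 2, 1, 4) <= (1, 3, 3, 5) -> finishes; pool += (2, 0, 0, 0) = (3, 3, 3, 5)
  J4 needs (1, 1, 0, 5) <= (3, 3, 3, 5) -> finishes; pool += (1, 0, 0, 0) = (4, 3, 3, 5)
  J7 needs (1, 2, 1, 3) <= (4, 3, 3, 5) -> finishes; pool += (0, 0, 0, 1) = (4, 3, 3, 6)
  J5 needs (1, 3, 1, 6) <= (4, 3, 3, 6) -> finishes; pool += (1, 2, 2, 2) = (5, 5, 5, 8)
  J9 needs (3, 2, 2, 1) <= (5, 5, 5, 8) -> finishes; pool += (0, 1, 0, 1) = (5, 6, 5, 9)


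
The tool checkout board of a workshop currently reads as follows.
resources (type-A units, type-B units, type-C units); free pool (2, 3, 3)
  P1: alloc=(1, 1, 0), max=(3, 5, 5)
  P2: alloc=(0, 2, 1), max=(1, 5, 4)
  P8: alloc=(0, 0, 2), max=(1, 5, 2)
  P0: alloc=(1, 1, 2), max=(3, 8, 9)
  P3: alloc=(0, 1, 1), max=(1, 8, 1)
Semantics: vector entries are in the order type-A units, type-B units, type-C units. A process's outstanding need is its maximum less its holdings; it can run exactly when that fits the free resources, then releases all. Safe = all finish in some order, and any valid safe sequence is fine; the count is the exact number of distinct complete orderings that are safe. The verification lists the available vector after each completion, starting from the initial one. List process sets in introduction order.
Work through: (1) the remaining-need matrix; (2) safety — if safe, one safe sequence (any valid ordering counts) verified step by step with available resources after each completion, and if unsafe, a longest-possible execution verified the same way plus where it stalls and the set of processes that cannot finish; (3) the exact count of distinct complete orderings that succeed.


(1) Remaining need (order type-A units, type-B units, type-C units):
  P1: (2, 4, 5)
  P2: (1, 3, 3)
  P8: (1, 5, 0)
  P0: (2, 7, 7)
  P3: (1, 7, 0)
(2) UNSAFE.
Key observation: P2, P8, P1 can finish, but then (3, 6, 6) is all there is, and the blocked group's type-B units demands exceed it.
A maximal execution: P2, P8, P1 — then nothing else fits. Step-by-step check:
  pool = (2, 3, 3)
  run P2 (needs (1, 3, 3), free (2, 3, 3)); after release of (0, 2, 1) the pool is (2, 5, 4)
  run P8 (needs (1, 5, 0), free (2, 5, 4)); after release of (0, 0, 2) the pool is (2, 5, 6)
  run P1 (needs (2, 4, 5), free (2, 5, 6)); after release of (1, 1, 0) the pool is (3, 6, 6)
  P0 still needs (2, 7, 7) but only (3, 6, 6) is free — short on type-B units and type-C units
  P3 still needs (1, 7, 0) but only (3, 6, 6) is free — short on type-B units
Never able to finish: P0 and P3.
(3) The exact count: 0 of the possible complete orderings are safe sequences.


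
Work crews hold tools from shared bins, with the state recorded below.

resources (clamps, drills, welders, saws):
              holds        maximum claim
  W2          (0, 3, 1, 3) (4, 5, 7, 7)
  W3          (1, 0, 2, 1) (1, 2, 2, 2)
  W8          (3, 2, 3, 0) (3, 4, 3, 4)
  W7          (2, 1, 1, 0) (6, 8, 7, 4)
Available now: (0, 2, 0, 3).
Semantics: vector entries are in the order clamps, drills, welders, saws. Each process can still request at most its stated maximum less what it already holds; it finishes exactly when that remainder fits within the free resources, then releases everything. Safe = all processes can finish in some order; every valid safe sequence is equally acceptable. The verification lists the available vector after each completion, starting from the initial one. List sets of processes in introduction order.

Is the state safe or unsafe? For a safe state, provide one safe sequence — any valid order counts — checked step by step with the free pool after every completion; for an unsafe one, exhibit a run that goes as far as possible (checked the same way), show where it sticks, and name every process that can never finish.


UNSAFE.
Key observation: even finishing W3, W8 leaves just (4, 4, 5, 4) free — too little welders for any of the remaining processes.
A maximal execution: W3, W8 — then nothing else fits. Check, step by step:
  pool = (0, 2, 0, 3)
  W3 needs (0, 2, 0, 1) <= (0, 2, 0, 3) -> finishes; pool += (1, 0, 2, 1) = (1, 2, 2, 4)
  W8 needs (0, 2, 0, 4) <= (1, 2, 2, 4) -> finishes; pool += (3, 2, 3, 0) = (4, 4, 5, 4)
  W2 cannot run: need (4, 2, 6, 4) vs free (4, 4, 5, 4) (insufficient welders)
  W7 cannot run: need (4, 7, 6, 4) vs free (4, 4, 5, 4) (insufficient drills and welders)
Never able to finish: W2 and W7.


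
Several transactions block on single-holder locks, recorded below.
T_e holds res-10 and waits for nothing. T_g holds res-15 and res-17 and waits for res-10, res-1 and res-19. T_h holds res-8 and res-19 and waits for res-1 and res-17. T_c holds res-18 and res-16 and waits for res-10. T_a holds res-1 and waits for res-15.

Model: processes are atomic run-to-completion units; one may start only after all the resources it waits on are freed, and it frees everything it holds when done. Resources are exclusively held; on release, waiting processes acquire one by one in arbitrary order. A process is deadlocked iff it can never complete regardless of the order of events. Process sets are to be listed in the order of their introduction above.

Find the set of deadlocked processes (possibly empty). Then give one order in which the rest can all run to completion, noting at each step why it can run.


Deadlocked set: T_g, T_h and T_a.
Key observation: the waits loop around T_g -> T_h -> T_g with no way out; T_a is caught in further circular waits.
The rest can finish in the order T_e, T_c.
Verifying each step:
  T_e: no waits; runs immediately, freeing res-10
  run T_c (all its waits — res-10 — are resolved); releases res-18 and res-16


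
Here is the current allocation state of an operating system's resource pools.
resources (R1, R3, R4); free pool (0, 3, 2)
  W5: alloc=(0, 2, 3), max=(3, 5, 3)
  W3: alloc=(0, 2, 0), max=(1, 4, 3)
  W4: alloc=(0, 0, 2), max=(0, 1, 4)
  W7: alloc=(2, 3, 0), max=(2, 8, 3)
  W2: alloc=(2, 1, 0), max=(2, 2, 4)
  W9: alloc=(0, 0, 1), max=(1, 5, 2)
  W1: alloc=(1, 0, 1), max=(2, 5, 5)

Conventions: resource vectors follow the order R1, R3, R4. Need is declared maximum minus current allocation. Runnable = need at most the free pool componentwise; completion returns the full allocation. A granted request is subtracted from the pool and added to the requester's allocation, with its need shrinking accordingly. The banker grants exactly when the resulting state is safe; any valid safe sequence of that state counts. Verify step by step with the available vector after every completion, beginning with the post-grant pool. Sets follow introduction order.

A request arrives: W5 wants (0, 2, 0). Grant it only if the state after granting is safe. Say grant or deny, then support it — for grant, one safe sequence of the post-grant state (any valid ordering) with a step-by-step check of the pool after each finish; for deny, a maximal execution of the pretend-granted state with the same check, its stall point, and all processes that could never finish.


DENY: after the grant no complete ordering would exist.
Key observation: after W4, W2, W3 the pool peaks at (2, 4, 4), and each blocked process is short somewhere: W5 on R1; W7 on R3; W9 on R3; W1 on R3.
On the post-grant state, W4, W2, W3 is a maximal run — nothing extends it. Verifying each step:
  pool = (0, 1, 2)
  W4: need (0, 1, 2) fits (0, 1, 2); releases (0, 0, 2), pool now (0, 1, 4)
  W2: need (0, 1, 4) fits (0, 1, 4); releases (2, 1, 0), pool now (2, 2, 4)
  W3: need (1, 2, 3) fits (2, 2, 4); releases (0, 2, 0), pool now (2, 4, 4)
  W5 cannot run: need (3, 1, 0) vs free (2, 4, 4) (insufficient R1)
  W7 cannot run: need (0, 5, 3) vs free (2, 4, 4) (insufficient R3)
  W9 cannot run: need (1, 5, 1) vs free (2, 4, 4) (insufficient R3)
  W1 cannot run: need (1, 5, 4) vs free (2, 4, 4) (insufficient R3)
Had the request been granted, W5, W7, W9 and W1 could never finish.


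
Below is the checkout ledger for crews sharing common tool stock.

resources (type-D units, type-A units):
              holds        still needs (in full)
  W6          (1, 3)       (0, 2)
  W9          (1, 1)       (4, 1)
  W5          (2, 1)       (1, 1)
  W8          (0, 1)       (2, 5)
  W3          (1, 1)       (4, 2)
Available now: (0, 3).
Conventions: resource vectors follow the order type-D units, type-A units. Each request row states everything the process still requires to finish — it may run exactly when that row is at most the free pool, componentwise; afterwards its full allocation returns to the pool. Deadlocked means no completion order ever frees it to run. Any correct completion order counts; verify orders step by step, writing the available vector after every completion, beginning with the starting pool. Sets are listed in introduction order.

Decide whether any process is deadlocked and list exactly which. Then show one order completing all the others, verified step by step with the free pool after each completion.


The deadlocked set is W9 and W3.
Key observation: after W6, W5, W8 complete, (3, 8) is the best the pool ever gets, yet each leftover process wants more type-D units.
A valid finishing order for the others: W6, W5, W8. Verifying each step:
  pool = (0, 3)
  W6: need (0, 2) fits (0, 3); releases (1, 3), pool now (1, 6)
  W5: need (1, 1) fits (1, 6); releases (2, 1), pool now (3, 7)
  W8: need (2, 5) fits (3, 7); releases (0, 1), pool now (3, 8)
The stuck group stays short no matter what:
  W9 still needs (4, 1) but only (3, 8) is free — short on type-D units
  W3 still needs (4, 2) but only (3, 8) is free — short on type-D units


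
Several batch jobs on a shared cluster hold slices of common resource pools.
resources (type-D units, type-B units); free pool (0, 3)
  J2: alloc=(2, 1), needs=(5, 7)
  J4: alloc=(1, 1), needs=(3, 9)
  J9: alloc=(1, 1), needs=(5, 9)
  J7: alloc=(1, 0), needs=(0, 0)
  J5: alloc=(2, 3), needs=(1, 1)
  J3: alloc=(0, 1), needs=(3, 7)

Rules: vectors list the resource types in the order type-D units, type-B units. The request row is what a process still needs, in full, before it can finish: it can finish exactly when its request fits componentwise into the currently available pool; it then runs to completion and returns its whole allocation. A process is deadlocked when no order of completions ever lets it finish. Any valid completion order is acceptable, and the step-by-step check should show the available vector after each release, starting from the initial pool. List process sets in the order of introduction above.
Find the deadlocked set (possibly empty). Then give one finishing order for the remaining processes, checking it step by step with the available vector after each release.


The deadlocked set is J2, J4, J9 and J3.
Key observation: J7, J5 can finish, but then (3, 6) is all there is, and the blocked group's type-B units demands exceed it.
The rest can finish in the order J7, J5. Verifying each step:
  pool = (0, 3)
  run J7 (needs (0, 0), free (0, 3)); after release of (1, 0) the pool is (1, 3)
  run J5 (needs (1, 1), free (1, 3)); after release of (2, 3) the pool is (3, 6)
The stuck group stays short no matter what:
  J2 cannot run: need (5, 7) vs free (3, 6) (insufficient type-D units and type-B units)
  J4 cannot run: need (3, 9) vs free (3, 6) (insufficient type-B units)
  J9 cannot run: need (5, 9) vs free (3, 6) (insufficient type-D units and type-B units)
  J3 cannot run: need (3, 7) vs free (3, 6) (insufficient type-B units)


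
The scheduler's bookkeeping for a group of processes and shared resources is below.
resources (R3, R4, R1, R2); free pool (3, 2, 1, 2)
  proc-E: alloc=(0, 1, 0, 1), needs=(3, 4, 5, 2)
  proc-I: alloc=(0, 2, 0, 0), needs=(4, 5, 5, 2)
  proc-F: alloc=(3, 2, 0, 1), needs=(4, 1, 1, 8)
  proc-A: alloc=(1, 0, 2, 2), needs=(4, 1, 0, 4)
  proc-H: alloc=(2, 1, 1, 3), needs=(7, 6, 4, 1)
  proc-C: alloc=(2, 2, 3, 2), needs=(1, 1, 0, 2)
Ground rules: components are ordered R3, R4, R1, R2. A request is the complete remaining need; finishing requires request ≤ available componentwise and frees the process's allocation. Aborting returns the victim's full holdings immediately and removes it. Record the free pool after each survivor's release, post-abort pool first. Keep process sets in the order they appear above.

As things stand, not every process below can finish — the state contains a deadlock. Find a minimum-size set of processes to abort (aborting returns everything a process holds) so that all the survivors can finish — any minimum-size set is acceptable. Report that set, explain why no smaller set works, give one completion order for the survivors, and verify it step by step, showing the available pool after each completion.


Minimum abort set: proc-F.
Key observation: proc-H had no path to completion before; after the abort of proc-F ((3, 2, 0, 1) returned), step 3 is where it fits.
Why nothing smaller works: aborting no one leaves the state deadlocked as given.
Survivors finish in the order: proc-C, proc-A, proc-H, proc-E, proc-I. Verifying each step (pool after the aborts first):
  pool = (6, 4, 1, 3)
  proc-C: need (1, 1, 0, 2) fits (6, 4, 1, 3); releases (2, 2, 3, 2), pool now (8, 6, 4, 5)
  proc-A: need (4, 1, 0, 4) fits (8, 6, 4, 5); releases (1, 0, 2, 2), pool now (9, 6, 6, 7)
  proc-H: need (7, 6, 4, 1) fits (9, 6, 6, 7); releases (2, 1, 1, 3), pool now (11, 7, 7, 10)
  proc-E: need (3, 4, 5, 2) fits (11, 7, 7, 10); releases (0, 1, 0, 1), pool now (11, 8, 7, 11)
  proc-I: need (4, 5, 5, 2) fits (11, 8, 7, 11); releases (0, 2, 0, 0), pool now (11, 10, 7, 11)


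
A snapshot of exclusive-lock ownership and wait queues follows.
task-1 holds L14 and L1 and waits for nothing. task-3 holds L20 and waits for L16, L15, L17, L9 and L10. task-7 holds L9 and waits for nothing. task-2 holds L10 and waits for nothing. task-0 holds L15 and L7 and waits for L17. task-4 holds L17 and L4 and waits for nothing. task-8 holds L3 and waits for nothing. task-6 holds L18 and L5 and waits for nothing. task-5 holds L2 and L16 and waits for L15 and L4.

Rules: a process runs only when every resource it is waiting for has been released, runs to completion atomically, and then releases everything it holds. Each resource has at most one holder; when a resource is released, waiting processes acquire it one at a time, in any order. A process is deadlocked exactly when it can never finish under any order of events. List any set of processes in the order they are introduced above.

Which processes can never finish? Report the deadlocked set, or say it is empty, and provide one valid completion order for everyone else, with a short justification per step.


No process is deadlocked.
Key observation: the wait relation is loop-free; peeling off processes with no waits unwinds the whole state.
The rest can finish in the order task-4, task-7, task-8, task-1, task-2, task-0, task-5, task-3, task-6.
Verifying each step:
  task-4: no waits; runs immediately, freeing L17 and L4
  task-7: no waits; runs immediately, freeing L9
  task-8: no waits; runs immediately, freeing L3
  task-1: no waits; runs immediately, freeing L14 and L1
  task-2: no waits; runs immediately, freeing L10
  run task-0 (all its waits — L17 — are resolved); releases L15 and L7
  run task-5 (all its waits — L15 and L4 — are resolved); releases L2 and L16
  run task-3 (all its waits — L16, L15, L17, L9 and L10 — are resolved); releases L20
  task-6: no waits; runs immediately, freeing L18 and L5


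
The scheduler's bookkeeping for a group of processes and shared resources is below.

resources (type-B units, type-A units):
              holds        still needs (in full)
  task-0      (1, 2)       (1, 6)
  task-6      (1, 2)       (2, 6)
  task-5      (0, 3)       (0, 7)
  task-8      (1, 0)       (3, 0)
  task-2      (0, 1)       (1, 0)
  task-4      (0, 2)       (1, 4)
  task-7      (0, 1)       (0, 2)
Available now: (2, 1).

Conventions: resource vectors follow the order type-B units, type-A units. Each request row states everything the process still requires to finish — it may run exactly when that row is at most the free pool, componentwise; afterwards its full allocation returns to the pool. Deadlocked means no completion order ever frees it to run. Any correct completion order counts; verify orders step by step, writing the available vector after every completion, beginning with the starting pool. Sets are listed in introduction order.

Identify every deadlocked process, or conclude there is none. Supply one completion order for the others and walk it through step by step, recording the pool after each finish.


Deadlocked set: task-0, task-6, task-5, task-8 and task-4.
Key observation: after task-2, task-7 the pool peaks at (2, 3), and each blocked process is short somewhere: task-0 on type-A units; task-6 on type-A units; task-5 on type-A units; task-8 on type-B units; task-4 on type-A units.
A valid finishing order for the others: task-2, task-7. Step-by-step check:
  pool = (2, 1)
  task-2: need (1, 0) fits (2, 1); releases (0, 1), pool now (2, 2)
  task-7: need (0, 2) fits (2, 2); releases (0, 1), pool now (2, 3)
The stuck group stays short no matter what:
  task-0 still needs (1, 6) but only (2, 3) is free — short on type-A units
  task-6 still needs (2, 6) but only (2, 3) is free — short on type-A units
  task-5 still needs (0, 7) but only (2, 3) is free — short on type-A units
  task-8 still needs (3, 0) but only (2, 3) is free — short on type-B units
  task-4 still needs (1, 4) but only (2, 3) is free — short on type-A units
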